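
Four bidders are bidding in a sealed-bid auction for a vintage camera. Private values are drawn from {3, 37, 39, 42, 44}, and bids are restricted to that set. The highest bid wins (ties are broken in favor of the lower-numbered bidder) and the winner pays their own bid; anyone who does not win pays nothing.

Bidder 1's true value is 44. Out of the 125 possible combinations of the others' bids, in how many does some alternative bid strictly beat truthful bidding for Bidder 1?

64

Others bid (3, 3, 3): truth gives 0; bid 3 gives 41 > 0. Violating.
Others bid (3, 3, 37): truth gives 0; bid 37 gives 7 > 0. Violating.
Others bid (3, 3, 39): truth gives 0; bid 39 gives 5 > 0. Violating.
Others bid (3, 3, 42): truth gives 0; bid 42 gives 2 > 0. Violating.
Others bid (3, 3, 44): truth gives 0; no alternative beats it.
Others bid (3, 37, 44): truth gives 0; no alternative beats it.
(Checking all 125 profiles: 64 have a profitable deviation, 61 do not.)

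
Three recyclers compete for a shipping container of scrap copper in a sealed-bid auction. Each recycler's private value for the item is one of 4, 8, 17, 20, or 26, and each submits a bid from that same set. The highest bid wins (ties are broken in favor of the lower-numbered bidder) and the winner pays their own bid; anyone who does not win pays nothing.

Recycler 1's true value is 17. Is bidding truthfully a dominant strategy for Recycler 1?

No

Consider the case where Recycler 2 bids 4 and Recycler 3 bids 4.
Truthful bid 17: wins, pays 17, utility 17 - 17 = 0.
Bid 4 instead: wins, pays 4, utility 17 - 4 = 13.
Since 13 > 0, bidding 4 is strictly better here, so truthful bidding is not dominant.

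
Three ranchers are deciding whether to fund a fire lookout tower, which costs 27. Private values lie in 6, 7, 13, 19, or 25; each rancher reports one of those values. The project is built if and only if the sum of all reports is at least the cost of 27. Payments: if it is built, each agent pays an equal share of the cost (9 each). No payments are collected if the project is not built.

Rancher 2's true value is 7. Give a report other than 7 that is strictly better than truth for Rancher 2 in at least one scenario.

Suppose Rancher 1 reports 7 and Rancher 3 reports 13.
Report 7: project built, pays 9, utility 7 - 9 = -2.
Report 6: project not built, utility 0.
So reporting 6 beats truth here (0 > -2).

6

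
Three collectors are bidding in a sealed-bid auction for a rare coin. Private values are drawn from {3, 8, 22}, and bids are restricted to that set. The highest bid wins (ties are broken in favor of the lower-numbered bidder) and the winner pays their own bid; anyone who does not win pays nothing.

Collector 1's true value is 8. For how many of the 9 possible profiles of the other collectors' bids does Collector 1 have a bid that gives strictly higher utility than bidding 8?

1

Others bid (3, 3): truth gives 0; bid 3 gives 5 > 0. Violating.
Others bid (3, 8): truth gives 0; no alternative beats it.
Others bid (3, 22): truth gives 0; no alternative beats it.
(Checking all 9 profiles: 1 has a profitable deviation, 8 do not.)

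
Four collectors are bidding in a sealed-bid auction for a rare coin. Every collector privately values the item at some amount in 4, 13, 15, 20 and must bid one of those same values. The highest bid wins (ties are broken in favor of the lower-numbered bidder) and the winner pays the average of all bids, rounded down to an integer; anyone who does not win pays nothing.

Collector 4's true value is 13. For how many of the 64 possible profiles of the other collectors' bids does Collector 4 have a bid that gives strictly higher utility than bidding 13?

Others bid (4, 4, 13): truth gives 0; bid 15 gives 4 > 0. Violating.
Others bid (4, 4, 15): truth gives 0; bid 20 gives 3 > 0. Violating.
Others bid (4, 13, 4): truth gives 0; bid 15 gives 4 > 0. Violating.
Others bid (4, 13, 13): truth gives 0; bid 15 gives 2 > 0. Violating.
Others bid (4, 4, 4): truth gives 7; no alternative beats it.
Others bid (4, 4, 20): truth gives 0; no alternative beats it.
(Checking all 64 profiles: 9 have a profitable deviation, 55 do not.)

9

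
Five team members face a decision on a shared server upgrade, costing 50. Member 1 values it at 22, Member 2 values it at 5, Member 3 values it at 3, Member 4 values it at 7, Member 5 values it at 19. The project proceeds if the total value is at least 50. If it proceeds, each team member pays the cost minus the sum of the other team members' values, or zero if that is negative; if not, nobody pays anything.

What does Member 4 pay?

1

Total value 56 ≥ cost 50, so the project is built.
The other team members' values sum to 49.
Cost minus that sum is 50 - 49 = 1.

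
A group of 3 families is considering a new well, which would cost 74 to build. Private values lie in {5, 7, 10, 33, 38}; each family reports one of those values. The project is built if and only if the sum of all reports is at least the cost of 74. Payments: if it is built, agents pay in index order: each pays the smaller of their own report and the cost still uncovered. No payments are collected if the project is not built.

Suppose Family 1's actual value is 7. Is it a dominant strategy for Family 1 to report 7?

Consider the case where Family 2 reports 33 and Family 3 reports 38.
Truthful report 7: project built, pays 7, utility 7 - 7 = 0.
Report 5 instead: project built, pays 5, utility 7 - 5 = 2.
Since 2 > 0, reporting 5 is strictly better here, so truthful reporting is not dominant.

No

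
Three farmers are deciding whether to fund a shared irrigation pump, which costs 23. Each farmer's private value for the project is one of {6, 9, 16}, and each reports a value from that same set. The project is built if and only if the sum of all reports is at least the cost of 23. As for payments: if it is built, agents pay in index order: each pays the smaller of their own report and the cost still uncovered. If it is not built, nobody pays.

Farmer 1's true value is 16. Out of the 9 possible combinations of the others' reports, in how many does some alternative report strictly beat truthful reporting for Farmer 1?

Others report (6, 9): truth gives 0; report 9 gives 7 > 0. Violating.
Others report (6, 16): truth gives 0; report 6 gives 10 > 0. Violating.
Others report (9, 6): truth gives 0; report 9 gives 7 > 0. Violating.
Others report (9, 9): truth gives 0; report 6 gives 10 > 0. Violating.
Others report (6, 6): truth gives 0; no alternative beats it.
(Checking all 9 profiles: 8 have a profitable deviation, 1 does not.)

8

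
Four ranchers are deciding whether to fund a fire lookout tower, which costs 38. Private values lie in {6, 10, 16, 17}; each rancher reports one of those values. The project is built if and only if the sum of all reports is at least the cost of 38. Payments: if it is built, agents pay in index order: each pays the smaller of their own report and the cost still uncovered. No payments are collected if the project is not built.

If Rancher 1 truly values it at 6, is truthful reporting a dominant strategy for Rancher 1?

Yes

Check each profile of the others' reports and compare truth against every alternative report.
Others report (6, 6, 16): truth gives 0, best alternative gives -4.
Others report (6, 6, 17): truth gives 0, best alternative gives -4.
Others report (6, 10, 16): truth gives 0, best alternative gives -4.
Others report (6, 10, 17): truth gives 0, best alternative gives -4.
Others report (6, 16, 6): truth gives 0, best alternative gives -4.
Others report (6, 16, 10): truth gives 0, best alternative gives -4.
(Remaining 58 profiles checked similarly; truth is weakly best in each.)
In every case the truthful report is at least as good as any alternative, so it is a dominant strategy.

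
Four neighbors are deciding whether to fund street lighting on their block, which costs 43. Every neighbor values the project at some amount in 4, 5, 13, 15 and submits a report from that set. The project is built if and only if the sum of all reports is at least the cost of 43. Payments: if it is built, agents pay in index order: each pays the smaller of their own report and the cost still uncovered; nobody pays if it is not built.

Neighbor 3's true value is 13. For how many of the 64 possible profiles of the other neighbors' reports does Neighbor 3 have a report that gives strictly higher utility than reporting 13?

8

Others report (13, 13, 13): truth gives 0; report 4 gives 9 > 0. Violating.
Others report (13, 13, 15): truth gives 0; report 4 gives 9 > 0. Violating.
Others report (13, 15, 13): truth gives 0; report 4 gives 9 > 0. Violating.
Others report (13, 15, 15): truth gives 0; report 4 gives 9 > 0. Violating.
Others report (4, 4, 4): truth gives 0; no alternative beats it.
Others report (4, 4, 5): truth gives 0; no alternative beats it.
(Checking all 64 profiles: 8 have a profitable deviation, 56 do not.)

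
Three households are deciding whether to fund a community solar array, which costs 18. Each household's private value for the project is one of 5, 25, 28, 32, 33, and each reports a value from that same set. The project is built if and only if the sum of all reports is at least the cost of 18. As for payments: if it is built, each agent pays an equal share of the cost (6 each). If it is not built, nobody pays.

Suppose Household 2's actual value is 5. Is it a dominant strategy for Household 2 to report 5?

Check each profile of the others' reports and compare truth against every alternative report.
Others report (5, 5): truth gives 0, best alternative gives -1.
Others report (5, 25): truth gives -1, best alternative gives -1.
Others report (5, 28): truth gives -1, best alternative gives -1.
Others report (5, 32): truth gives -1, best alternative gives -1.
Others report (5, 33): truth gives -1, best alternative gives -1.
Others report (25, 5): truth gives -1, best alternative gives -1.
(Remaining 19 profiles checked similarly; truth is weakly best in each.)
In every case the truthful report is at least as good as any alternative, so it is a dominant strategy.

Yes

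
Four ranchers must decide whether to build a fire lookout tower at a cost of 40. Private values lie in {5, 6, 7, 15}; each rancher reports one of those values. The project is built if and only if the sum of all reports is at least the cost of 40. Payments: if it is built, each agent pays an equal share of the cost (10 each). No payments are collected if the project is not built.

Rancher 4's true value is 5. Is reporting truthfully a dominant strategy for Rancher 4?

Yes

Check each profile of the others' reports and compare truth against every alternative report.
Others report (5, 15, 15): truth gives -5, best alternative gives -5.
Others report (6, 15, 15): truth gives -5, best alternative gives -5.
Others report (7, 15, 15): truth gives -5, best alternative gives -5.
Others report (15, 5, 15): truth gives -5, best alternative gives -5.
Others report (15, 6, 15): truth gives -5, best alternative gives -5.
Others report (15, 7, 15): truth gives -5, best alternative gives -5.
(Remaining 58 profiles checked similarly; truth is weakly best in each.)
In every case the truthful report is at least as good as any alternative, so it is a dominant strategy.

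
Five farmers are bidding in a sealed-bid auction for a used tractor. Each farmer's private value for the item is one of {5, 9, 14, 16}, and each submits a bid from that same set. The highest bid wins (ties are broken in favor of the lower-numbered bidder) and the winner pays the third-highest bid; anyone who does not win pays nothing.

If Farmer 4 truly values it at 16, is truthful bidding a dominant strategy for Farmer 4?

Check each profile of the others' bids and compare truth against every alternative bid.
Others bid (5, 5, 5, 16): truth gives 11, best alternative gives 0.
Others bid (5, 5, 14, 5): truth gives 11, best alternative gives 0.
Others bid (5, 14, 5, 5): truth gives 11, best alternative gives 0.
Others bid (14, 5, 5, 5): truth gives 11, best alternative gives 0.
Others bid (5, 5, 9, 16): truth gives 7, best alternative gives 0.
Others bid (5, 5, 14, 9): truth gives 7, best alternative gives 0.
(Remaining 250 profiles checked similarly; truth is weakly best in each.)
In every case the truthful bid is at least as good as any alternative, so it is a dominant strategy.

Yes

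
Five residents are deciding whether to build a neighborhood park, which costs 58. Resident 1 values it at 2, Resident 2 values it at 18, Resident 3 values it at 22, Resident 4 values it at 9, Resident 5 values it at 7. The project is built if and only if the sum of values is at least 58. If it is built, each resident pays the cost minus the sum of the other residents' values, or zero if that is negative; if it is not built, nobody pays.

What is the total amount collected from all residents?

Total value 58 ≥ cost 58, so it is built.
Resident 1: others sum to 56; max(0, 58 - 56) = 2.
Resident 2: others sum to 40; max(0, 58 - 40) = 18.
Resident 3: others sum to 36; max(0, 58 - 36) = 22.
Resident 4: others sum to 49; max(0, 58 - 49) = 9.
Resident 5: others sum to 51; max(0, 58 - 51) = 7.
Total collected = 2 + 18 + 22 + 9 + 7 = 58.

58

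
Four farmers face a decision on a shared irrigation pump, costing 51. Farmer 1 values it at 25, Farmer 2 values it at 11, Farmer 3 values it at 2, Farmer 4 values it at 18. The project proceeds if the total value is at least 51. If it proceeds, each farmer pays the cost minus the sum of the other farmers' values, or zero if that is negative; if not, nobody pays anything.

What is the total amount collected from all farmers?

Total value 56 ≥ cost 51, so it is built.
Farmer 1: others sum to 31; max(0, 51 - 31) = 20.
Farmer 2: others sum to 45; max(0, 51 - 45) = 6.
Farmer 3: others sum to 54; max(0, 51 - 54) = 0.
Farmer 4: others sum to 38; max(0, 51 - 38) = 13.
Total collected = 20 + 6 + 0 + 13 = 39.

39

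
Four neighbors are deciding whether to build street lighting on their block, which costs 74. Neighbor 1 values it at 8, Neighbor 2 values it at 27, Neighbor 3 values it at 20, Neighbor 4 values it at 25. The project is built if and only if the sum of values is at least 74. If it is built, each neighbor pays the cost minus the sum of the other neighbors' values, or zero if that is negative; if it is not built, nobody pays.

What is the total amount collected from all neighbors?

56

Total value 80 ≥ cost 74, so it is built.
Neighbor 1: others sum to 72; max(0, 74 - 72) = 2.
Neighbor 2: others sum to 53; max(0, 74 - 53) = 21.
Neighbor 3: others sum to 60; max(0, 74 - 60) = 14.
Neighbor 4: others sum to 55; max(0, 74 - 55) = 19.
Total collected = 2 + 21 + 14 + 19 = 56.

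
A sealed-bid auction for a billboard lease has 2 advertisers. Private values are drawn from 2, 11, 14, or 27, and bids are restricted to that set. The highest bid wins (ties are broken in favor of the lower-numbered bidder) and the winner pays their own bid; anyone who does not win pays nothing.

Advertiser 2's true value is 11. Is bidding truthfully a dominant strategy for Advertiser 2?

Check each profile of the others' bids and compare truth against every alternative bid.
Others bid (2): truth gives 0, best alternative gives 0.
Others bid (11): truth gives 0, best alternative gives 0.
Others bid (14): truth gives 0, best alternative gives 0.
Others bid (27): truth gives 0, best alternative gives 0.
In every case the truthful bid is at least as good as any alternative, so it is a dominant strategy.

Yes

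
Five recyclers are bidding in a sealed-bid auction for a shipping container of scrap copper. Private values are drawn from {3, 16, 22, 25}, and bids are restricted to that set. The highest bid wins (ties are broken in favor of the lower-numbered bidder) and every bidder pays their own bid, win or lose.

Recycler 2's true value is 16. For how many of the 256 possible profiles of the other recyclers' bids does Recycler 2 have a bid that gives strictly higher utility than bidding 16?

248

Others bid (3, 3, 3, 22): truth gives -16; bid 3 gives -3 > -16. Violating.
Others bid (3, 3, 3, 25): truth gives -16; bid 3 gives -3 > -16. Violating.
Others bid (3, 3, 16, 22): truth gives -16; bid 3 gives -3 > -16. Violating.
Others bid (3, 3, 16, 25): truth gives -16; bid 3 gives -3 > -16. Violating.
Others bid (3, 3, 3, 3): truth gives 0; no alternative beats it.
Others bid (3, 3, 3, 16): truth gives 0; no alternative beats it.
(Checking all 256 profiles: 248 have a profitable deviation, 8 do not.)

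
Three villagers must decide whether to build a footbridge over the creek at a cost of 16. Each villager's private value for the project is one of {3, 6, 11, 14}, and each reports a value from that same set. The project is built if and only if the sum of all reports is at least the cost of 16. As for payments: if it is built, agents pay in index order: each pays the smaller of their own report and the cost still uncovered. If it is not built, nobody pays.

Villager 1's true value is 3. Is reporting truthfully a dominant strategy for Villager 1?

Check each profile of the others' reports and compare truth against every alternative report.
Others report (3, 11): truth gives 0, best alternative gives -3.
Others report (3, 14): truth gives 0, best alternative gives -3.
Others report (6, 6): truth gives 0, best alternative gives -3.
Others report (6, 11): truth gives 0, best alternative gives -3.
Others report (6, 14): truth gives 0, best alternative gives -3.
Others report (11, 3): truth gives 0, best alternative gives -3.
(Remaining 10 profiles checked similarly; truth is weakly best in each.)
In every case the truthful report is at least as good as any alternative, so it is a dominant strategy.

Yes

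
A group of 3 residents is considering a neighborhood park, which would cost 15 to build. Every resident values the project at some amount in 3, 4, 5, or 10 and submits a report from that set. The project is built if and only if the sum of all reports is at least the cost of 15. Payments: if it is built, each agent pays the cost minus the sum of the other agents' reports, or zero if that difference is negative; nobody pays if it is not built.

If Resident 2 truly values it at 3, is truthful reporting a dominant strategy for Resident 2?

Check each profile of the others' reports and compare truth against every alternative report.
Others report (5, 10): truth gives 3, best alternative gives 3.
Others report (10, 5): truth gives 3, best alternative gives 3.
Others report (10, 10): truth gives 3, best alternative gives 3.
Others report (4, 10): truth gives 2, best alternative gives 2.
Others report (10, 4): truth gives 2, best alternative gives 2.
Others report (3, 10): truth gives 1, best alternative gives 1.
(Remaining 10 profiles checked similarly; truth is weakly best in each.)
In every case the truthful report is at least as good as any alternative, so it is a dominant strategy.

Yes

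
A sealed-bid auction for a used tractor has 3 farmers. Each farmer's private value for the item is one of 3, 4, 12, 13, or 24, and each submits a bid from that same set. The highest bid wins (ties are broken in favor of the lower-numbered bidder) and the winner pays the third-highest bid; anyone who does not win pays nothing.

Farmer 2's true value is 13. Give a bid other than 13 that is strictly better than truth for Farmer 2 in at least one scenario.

24

Suppose Farmer 1 bids 3 and Farmer 3 bids 24.
Bid 13: loses, pays 0, utility 0.
Bid 24: wins, pays 3, utility 13 - 3 = 10.
So bidding 24 beats truth here (10 > 0).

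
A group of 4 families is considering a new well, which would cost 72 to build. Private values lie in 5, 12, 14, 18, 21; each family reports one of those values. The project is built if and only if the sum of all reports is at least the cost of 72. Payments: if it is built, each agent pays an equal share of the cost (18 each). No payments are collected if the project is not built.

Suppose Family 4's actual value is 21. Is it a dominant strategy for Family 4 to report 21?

Yes

Check each profile of the others' reports and compare truth against every alternative report.
Others report (12, 18, 21): truth gives 3, best alternative gives 0.
Others report (12, 21, 18): truth gives 3, best alternative gives 0.
Others report (14, 18, 21): truth gives 3, best alternative gives 0.
Others report (14, 21, 18): truth gives 3, best alternative gives 0.
Others report (18, 12, 21): truth gives 3, best alternative gives 0.
Others report (18, 14, 21): truth gives 3, best alternative gives 0.
(Remaining 119 profiles checked similarly; truth is weakly best in each.)
In every case the truthful report is at least as good as any alternative, so it is a dominant strategy.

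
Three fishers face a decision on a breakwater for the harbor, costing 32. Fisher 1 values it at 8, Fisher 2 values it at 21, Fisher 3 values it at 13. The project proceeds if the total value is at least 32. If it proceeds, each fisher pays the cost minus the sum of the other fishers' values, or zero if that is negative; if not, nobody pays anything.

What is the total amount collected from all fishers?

Total value 42 ≥ cost 32, so it is built.
Fisher 1: others sum to 34; max(0, 32 - 34) = 0.
Fisher 2: others sum to 21; max(0, 32 - 21) = 11.
Fisher 3: others sum to 29; max(0, 32 - 29) = 3.
Total collected = 0 + 11 + 3 = 14.

14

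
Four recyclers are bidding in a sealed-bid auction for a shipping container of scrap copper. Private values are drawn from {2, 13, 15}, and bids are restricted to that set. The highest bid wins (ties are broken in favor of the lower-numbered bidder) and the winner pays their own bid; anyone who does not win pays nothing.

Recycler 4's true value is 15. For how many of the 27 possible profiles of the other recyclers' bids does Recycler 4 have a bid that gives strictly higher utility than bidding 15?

Others bid (2, 2, 2): truth gives 0; bid 13 gives 2 > 0. Violating.
Others bid (2, 2, 13): truth gives 0; no alternative beats it.
Others bid (2, 2, 15): truth gives 0; no alternative beats it.
(Checking all 27 profiles: 1 has a profitable deviation, 26 do not.)

1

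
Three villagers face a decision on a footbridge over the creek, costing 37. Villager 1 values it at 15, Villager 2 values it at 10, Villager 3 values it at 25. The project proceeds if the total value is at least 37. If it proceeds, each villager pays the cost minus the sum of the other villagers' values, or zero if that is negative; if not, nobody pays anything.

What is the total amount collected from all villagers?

14

Total value 50 ≥ cost 37, so it is built.
Villager 1: others sum to 35; max(0, 37 - 35) = 2.
Villager 2: others sum to 40; max(0, 37 - 40) = 0.
Villager 3: others sum to 25; max(0, 37 - 25) = 12.
Total collected = 2 + 0 + 12 = 14.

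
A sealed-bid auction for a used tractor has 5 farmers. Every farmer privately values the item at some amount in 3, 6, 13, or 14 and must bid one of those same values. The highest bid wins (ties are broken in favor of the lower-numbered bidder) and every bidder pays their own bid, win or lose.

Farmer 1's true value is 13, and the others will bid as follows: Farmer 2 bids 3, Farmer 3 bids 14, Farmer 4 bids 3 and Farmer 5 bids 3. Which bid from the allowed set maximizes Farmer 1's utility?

14

Bid 3: loses but pays 3, utility -3.
Bid 6: loses but pays 6, utility -6.
Bid 13: loses but pays 13, utility -13.
Bid 14: wins, pays 14, utility 13 - 14 = -1.
The best choice is 14 with utility -1.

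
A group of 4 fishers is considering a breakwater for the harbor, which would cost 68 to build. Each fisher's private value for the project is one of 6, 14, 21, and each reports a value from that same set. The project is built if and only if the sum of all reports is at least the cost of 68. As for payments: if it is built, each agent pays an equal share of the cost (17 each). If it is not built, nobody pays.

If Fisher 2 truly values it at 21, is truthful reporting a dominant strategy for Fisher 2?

Yes

Check each profile of the others' reports and compare truth against every alternative report.
Others report (6, 21, 21): truth gives 4, best alternative gives 0.
Others report (14, 14, 21): truth gives 4, best alternative gives 0.
Others report (14, 21, 14): truth gives 4, best alternative gives 0.
Others report (21, 6, 21): truth gives 4, best alternative gives 0.
Others report (21, 14, 14): truth gives 4, best alternative gives 0.
Others report (21, 21, 6): truth gives 4, best alternative gives 0.
(Remaining 21 profiles checked similarly; truth is weakly best in each.)
In every case the truthful report is at least as good as any alternative, so it is a dominant strategy.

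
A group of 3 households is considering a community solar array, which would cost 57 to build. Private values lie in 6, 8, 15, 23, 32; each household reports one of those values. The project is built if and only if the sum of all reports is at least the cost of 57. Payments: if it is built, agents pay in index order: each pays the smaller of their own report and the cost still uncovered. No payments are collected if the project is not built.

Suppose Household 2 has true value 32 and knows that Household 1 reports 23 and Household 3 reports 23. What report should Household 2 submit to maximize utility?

15

Report 6: project not built, utility 0.
Report 8: project not built, utility 0.
Report 15: project built, pays 15, utility 32 - 15 = 17.
Report 23: project built, pays 23, utility 32 - 23 = 9.
Report 32: project built, pays 32, utility 32 - 32 = 0.
The best choice is 15 with utility 17.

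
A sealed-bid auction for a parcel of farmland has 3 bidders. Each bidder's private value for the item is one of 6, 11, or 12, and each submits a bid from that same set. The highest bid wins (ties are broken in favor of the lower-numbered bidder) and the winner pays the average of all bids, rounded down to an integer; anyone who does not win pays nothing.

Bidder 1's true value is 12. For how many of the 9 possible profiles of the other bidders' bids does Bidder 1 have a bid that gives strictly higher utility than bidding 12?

1

Others bid (6, 6): truth gives 4; bid 6 gives 6 > 4. Violating.
Others bid (6, 11): truth gives 3; no alternative beats it.
Others bid (6, 12): truth gives 2; no alternative beats it.
(Checking all 9 profiles: 1 has a profitable deviation, 8 do not.)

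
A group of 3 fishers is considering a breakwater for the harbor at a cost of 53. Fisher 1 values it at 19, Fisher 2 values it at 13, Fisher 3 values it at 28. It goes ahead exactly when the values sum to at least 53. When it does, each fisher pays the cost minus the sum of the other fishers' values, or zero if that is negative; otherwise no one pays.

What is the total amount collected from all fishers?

Total value 60 ≥ cost 53, so it is built.
Fisher 1: others sum to 41; max(0, 53 - 41) = 12.
Fisher 2: others sum to 47; max(0, 53 - 47) = 6.
Fisher 3: others sum to 32; max(0, 53 - 32) = 21.
Total collected = 12 + 6 + 21 = 39.

39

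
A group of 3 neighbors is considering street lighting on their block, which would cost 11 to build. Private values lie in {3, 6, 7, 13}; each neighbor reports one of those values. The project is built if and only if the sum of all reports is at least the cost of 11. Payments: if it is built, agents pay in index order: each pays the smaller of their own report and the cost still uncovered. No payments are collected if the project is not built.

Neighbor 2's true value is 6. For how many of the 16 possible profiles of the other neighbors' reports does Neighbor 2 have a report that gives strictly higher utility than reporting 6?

Others report (3, 6): truth gives 0; report 3 gives 3 > 0. Violating.
Others report (3, 7): truth gives 0; report 3 gives 3 > 0. Violating.
Others report (3, 13): truth gives 0; report 3 gives 3 > 0. Violating.
Others report (6, 3): truth gives 1; report 3 gives 3 > 1. Violating.
Others report (3, 3): truth gives 0; no alternative beats it.
Others report (13, 3): truth gives 6; no alternative beats it.
(Checking all 16 profiles: 11 have a profitable deviation, 5 do not.)

11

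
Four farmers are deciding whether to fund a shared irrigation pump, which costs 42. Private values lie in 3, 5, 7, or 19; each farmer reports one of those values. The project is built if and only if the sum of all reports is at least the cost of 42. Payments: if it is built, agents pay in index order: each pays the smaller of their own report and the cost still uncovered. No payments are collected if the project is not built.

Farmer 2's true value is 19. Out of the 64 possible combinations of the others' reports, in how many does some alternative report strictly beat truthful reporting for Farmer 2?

Others report (3, 19, 19): truth gives 0; report 3 gives 16 > 0. Violating.
Others report (5, 19, 19): truth gives 0; report 3 gives 16 > 0. Violating.
Others report (7, 19, 19): truth gives 0; report 3 gives 16 > 0. Violating.
Others report (19, 3, 19): truth gives 0; report 3 gives 16 > 0. Violating.
Others report (3, 3, 3): truth gives 0; no alternative beats it.
Others report (3, 3, 5): truth gives 0; no alternative beats it.
(Checking all 64 profiles: 10 have a profitable deviation, 54 do not.)

10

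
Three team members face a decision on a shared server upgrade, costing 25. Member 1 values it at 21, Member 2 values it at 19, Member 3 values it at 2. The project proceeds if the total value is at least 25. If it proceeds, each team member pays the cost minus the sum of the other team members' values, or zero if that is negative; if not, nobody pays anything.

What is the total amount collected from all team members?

6

Total value 42 ≥ cost 25, so it is built.
Member 1: others sum to 21; max(0, 25 - 21) = 4.
Member 2: others sum to 23; max(0, 25 - 23) = 2.
Member 3: others sum to 40; max(0, 25 - 40) = 0.
Total collected = 4 + 2 + 0 = 6.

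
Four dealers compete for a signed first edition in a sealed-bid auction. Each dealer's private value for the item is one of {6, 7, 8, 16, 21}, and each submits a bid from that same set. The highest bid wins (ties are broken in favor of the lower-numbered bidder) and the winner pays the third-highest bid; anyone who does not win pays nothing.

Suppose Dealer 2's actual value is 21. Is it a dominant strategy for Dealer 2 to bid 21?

Check each profile of the others' bids and compare truth against every alternative bid.
Others bid (6, 6, 21): truth gives 15, best alternative gives 0.
Others bid (6, 21, 6): truth gives 15, best alternative gives 0.
Others bid (16, 6, 6): truth gives 15, best alternative gives 0.
Others bid (6, 7, 21): truth gives 14, best alternative gives 0.
Others bid (6, 21, 7): truth gives 14, best alternative gives 0.
Others bid (7, 6, 21): truth gives 14, best alternative gives 0.
(Remaining 119 profiles checked similarly; truth is weakly best in each.)
In every case the truthful bid is at least as good as any alternative, so it is a dominant strategy.

Yes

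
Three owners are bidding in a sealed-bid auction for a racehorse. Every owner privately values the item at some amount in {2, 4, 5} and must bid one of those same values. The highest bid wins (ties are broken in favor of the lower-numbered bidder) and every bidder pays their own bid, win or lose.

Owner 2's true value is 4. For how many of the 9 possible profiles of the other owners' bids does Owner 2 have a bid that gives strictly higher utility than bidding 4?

Others bid (2, 5): truth gives -4; bid 5 gives -1 > -4. Violating.
Others bid (4, 2): truth gives -4; bid 5 gives -1 > -4. Violating.
Others bid (4, 4): truth gives -4; bid 5 gives -1 > -4. Violating.
Others bid (4, 5): truth gives -4; bid 5 gives -1 > -4. Violating.
Others bid (2, 2): truth gives 0; no alternative beats it.
Others bid (2, 4): truth gives 0; no alternative beats it.
(Checking all 9 profiles: 7 have a profitable deviation, 2 do not.)

7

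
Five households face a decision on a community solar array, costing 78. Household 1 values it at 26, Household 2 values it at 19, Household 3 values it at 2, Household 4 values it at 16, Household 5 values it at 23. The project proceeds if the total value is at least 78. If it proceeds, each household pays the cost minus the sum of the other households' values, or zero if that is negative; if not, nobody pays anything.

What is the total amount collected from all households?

Total value 86 ≥ cost 78, so it is built.
Household 1: others sum to 60; max(0, 78 - 60) = 18.
Household 2: others sum to 67; max(0, 78 - 67) = 11.
Household 3: others sum to 84; max(0, 78 - 84) = 0.
Household 4: others sum to 70; max(0, 78 - 70) = 8.
Household 5: others sum to 63; max(0, 78 - 63) = 15.
Total collected = 18 + 11 + 0 + 8 + 15 = 52.

52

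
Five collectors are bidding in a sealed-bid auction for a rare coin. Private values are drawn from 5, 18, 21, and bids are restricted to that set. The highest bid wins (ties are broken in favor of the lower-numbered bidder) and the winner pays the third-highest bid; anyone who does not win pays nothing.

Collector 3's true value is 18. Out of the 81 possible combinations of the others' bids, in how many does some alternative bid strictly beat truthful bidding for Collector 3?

Others bid (5, 5, 5, 21): truth gives 0; bid 21 gives 13 > 0. Violating.
Others bid (5, 5, 21, 5): truth gives 0; bid 21 gives 13 > 0. Violating.
Others bid (5, 18, 5, 5): truth gives 0; bid 21 gives 13 > 0. Violating.
Others bid (18, 5, 5, 5): truth gives 0; bid 21 gives 13 > 0. Violating.
Others bid (5, 5, 5, 5): truth gives 13; no alternative beats it.
Others bid (5, 5, 5, 18): truth gives 13; no alternative beats it.
(Checking all 81 profiles: 4 have a profitable deviation, 77 do not.)

4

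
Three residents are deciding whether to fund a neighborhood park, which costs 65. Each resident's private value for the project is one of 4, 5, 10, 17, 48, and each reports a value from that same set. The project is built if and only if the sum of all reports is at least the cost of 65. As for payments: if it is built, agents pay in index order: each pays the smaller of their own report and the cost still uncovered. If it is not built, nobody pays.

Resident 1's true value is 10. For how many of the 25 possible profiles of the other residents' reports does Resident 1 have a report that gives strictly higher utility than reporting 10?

Others report (17, 48): truth gives 0; report 4 gives 6 > 0. Violating.
Others report (48, 17): truth gives 0; report 4 gives 6 > 0. Violating.
Others report (48, 48): truth gives 0; report 4 gives 6 > 0. Violating.
Others report (4, 4): truth gives 0; no alternative beats it.
Others report (4, 5): truth gives 0; no alternative beats it.
(Checking all 25 profiles: 3 have a profitable deviation, 22 do not.)

3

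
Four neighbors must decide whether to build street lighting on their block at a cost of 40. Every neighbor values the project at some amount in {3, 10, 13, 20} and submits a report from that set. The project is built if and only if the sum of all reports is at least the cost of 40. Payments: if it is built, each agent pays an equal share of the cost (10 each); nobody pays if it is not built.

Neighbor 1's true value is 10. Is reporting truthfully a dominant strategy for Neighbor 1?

Yes

Check each profile of the others' reports and compare truth against every alternative report.
Others report (3, 3, 3): truth gives 0, best alternative gives 0.
Others report (3, 3, 10): truth gives 0, best alternative gives 0.
Others report (3, 3, 13): truth gives 0, best alternative gives 0.
Others report (3, 3, 20): truth gives 0, best alternative gives 0.
Others report (3, 10, 3): truth gives 0, best alternative gives 0.
Others report (3, 10, 10): truth gives 0, best alternative gives 0.
(Remaining 58 profiles checked similarly; truth is weakly best in each.)
In every case the truthful report is at least as good as any alternative, so it is a dominant strategy.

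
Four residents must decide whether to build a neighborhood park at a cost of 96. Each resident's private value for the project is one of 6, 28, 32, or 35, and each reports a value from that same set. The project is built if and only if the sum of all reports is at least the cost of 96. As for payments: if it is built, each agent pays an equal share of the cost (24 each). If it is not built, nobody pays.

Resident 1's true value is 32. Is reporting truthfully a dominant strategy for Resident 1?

Consider the case where Resident 2 reports 6, Resident 3 reports 28 and Resident 4 reports 28.
Truthful report 32: project not built, utility 0.
Report 35 instead: project built, pays 24, utility 32 - 24 = 8.
Since 8 > 0, reporting 35 is strictly better here, so truthful reporting is not dominant.

No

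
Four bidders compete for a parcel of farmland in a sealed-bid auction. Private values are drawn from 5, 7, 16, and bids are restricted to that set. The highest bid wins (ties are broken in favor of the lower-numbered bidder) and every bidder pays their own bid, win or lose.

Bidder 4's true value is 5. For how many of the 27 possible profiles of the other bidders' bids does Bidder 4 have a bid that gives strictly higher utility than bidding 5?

1

Others bid (5, 5, 5): truth gives -5; bid 7 gives -2 > -5. Violating.
Others bid (5, 5, 7): truth gives -5; no alternative beats it.
Others bid (5, 5, 16): truth gives -5; no alternative beats it.
(Checking all 27 profiles: 1 has a profitable deviation, 26 do not.)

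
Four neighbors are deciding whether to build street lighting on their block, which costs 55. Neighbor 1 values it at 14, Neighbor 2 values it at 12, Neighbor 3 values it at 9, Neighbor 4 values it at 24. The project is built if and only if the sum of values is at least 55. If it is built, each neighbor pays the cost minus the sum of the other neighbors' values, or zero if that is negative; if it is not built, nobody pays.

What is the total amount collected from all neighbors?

43

Total value 59 ≥ cost 55, so it is built.
Neighbor 1: others sum to 45; max(0, 55 - 45) = 10.
Neighbor 2: others sum to 47; max(0, 55 - 47) = 8.
Neighbor 3: others sum to 50; max(0, 55 - 50) = 5.
Neighbor 4: others sum to 35; max(0, 55 - 35) = 20.
Total collected = 10 + 8 + 5 + 20 = 43.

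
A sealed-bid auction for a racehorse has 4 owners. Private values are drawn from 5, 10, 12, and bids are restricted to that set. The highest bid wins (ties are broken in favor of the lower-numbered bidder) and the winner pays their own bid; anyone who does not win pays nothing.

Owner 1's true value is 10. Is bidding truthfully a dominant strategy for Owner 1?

Consider the case where Owner 2 bids 5, Owner 3 bids 5 and Owner 4 bids 5.
Truthful bid 10: wins, pays 10, utility 10 - 10 = 0.
Bid 5 instead: wins, pays 5, utility 10 - 5 = 5.
Since 5 > 0, bidding 5 is strictly better here, so truthful bidding is not dominant.

No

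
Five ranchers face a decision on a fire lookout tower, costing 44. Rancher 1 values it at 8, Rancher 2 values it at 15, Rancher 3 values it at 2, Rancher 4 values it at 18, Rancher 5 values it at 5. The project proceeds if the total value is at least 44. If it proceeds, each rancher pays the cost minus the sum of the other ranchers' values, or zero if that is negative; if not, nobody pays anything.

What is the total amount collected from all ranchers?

Total value 48 ≥ cost 44, so it is built.
Rancher 1: others sum to 40; max(0, 44 - 40) = 4.
Rancher 2: others sum to 33; max(0, 44 - 33) = 11.
Rancher 3: others sum to 46; max(0, 44 - 46) = 0.
Rancher 4: others sum to 30; max(0, 44 - 30) = 14.
Rancher 5: others sum to 43; max(0, 44 - 43) = 1.
Total collected = 4 + 11 + 0 + 14 + 1 = 30.

30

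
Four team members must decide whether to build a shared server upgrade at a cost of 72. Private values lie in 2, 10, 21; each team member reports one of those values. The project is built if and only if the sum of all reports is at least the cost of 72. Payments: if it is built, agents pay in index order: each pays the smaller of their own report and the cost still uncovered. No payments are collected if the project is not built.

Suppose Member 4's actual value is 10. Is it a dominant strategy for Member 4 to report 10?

Yes

Check each profile of the others' reports and compare truth against every alternative report.
Others report (21, 21, 21): truth gives 1, best alternative gives 1.
Others report (2, 2, 2): truth gives 0, best alternative gives 0.
Others report (2, 2, 10): truth gives 0, best alternative gives 0.
Others report (2, 2, 21): truth gives 0, best alternative gives 0.
Others report (2, 10, 2): truth gives 0, best alternative gives 0.
Others report (2, 10, 10): truth gives 0, best alternative gives 0.
(Remaining 21 profiles checked similarly; truth is weakly best in each.)
In every case the truthful report is at least as good as any alternative, so it is a dominant strategy.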